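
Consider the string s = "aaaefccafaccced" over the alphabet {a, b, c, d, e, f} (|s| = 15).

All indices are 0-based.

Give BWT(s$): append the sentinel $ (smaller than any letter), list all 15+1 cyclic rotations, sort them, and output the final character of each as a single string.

rank  rotation          last
    0  $aaaefccafaccced  d
    1  aaaefccafaccced$  $
    2  aaefccafaccced$a  a
    3  accced$aaaefccaf  f
    4  aefccafaccced$aa  a
    5  afaccced$aaaefcc  c
    6  cafaccced$aaaefc  c
    7  ccafaccced$aaaef  f
    8  ccced$aaaefccafa  a
    9  cced$aaaefccafac  c
   10  ced$aaaefccafacc  c
   11  d$aaaefccafaccce  e
   12  ed$aaaefccafaccc  c
   13  efccafaccced$aaa  a
   14  faccced$aaaefcca  a
   15  fccafaccced$aaae  e

d$afaccfaccecaae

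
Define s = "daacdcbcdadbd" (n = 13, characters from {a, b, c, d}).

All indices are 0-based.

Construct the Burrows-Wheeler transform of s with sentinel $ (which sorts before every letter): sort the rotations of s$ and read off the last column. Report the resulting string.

rank  rotation        last
    0  $daacdcbcdadbd  d
    1  aacdcbcdadbd$d  d
    2  acdcbcdadbd$da  a
    3  adbd$daacdcbcd  d
    4  bcdadbd$daacdc  c
    5  bd$daacdcbcdad  d
    6  cbcdadbd$daacd  d
    7  cdadbd$daacdcb  b
    8  cdcbcdadbd$daa  a
    9  d$daacdcbcdadb  b
   10  daacdcbcdadbd$  $
   11  dadbd$daacdcbc  c
   12  dbd$daacdcbcda  a
   13  dcbcdadbd$daac  c

ddadcddbab$cac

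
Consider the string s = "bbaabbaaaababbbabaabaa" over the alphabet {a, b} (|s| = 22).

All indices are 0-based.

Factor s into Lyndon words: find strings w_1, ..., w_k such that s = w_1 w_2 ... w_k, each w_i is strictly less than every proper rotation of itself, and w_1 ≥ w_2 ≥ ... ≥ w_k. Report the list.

["b", "b", "aabb", "aaaababbbabaab", "a", "a"]

emit factor 1: 'b' (i=0, period=1)
emit factor 2: 'b' (i=1, period=1)
emit factor 3: 'aabb' (i=2, period=4)
emit factor 4: 'aaaababbbabaab' (i=6, period=14)
emit factor 5: 'a' (i=20, period=1)
emit factor 6: 'a' (i=21, period=1)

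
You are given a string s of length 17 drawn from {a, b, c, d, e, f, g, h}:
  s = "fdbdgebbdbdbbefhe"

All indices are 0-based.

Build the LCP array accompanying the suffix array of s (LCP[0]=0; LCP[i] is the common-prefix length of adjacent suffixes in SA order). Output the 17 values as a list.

sorted suffixes:
  #0 SA[0]=6  'bbdbdbbefhe'
  #1 SA[1]=11  'bbefhe'
  #2 SA[2]=9  'bdbbefhe'
  #3 SA[3]=7  'bdbdbbefhe'
  #4 SA[4]=2  'bdgebbdbdbbefhe'
  #5 SA[5]=12  'befhe'
  #6 SA[6]=10  'dbbefhe'
  #7 SA[7]=8  'dbdbbefhe'
  #8 SA[8]=1  'dbdgebbdbdbbefhe'
  #9 SA[9]=3  'dgebbdbdbbefhe'
  #10 SA[10]=16  'e'
  #11 SA[11]=5  'ebbdbdbbefhe'
  #12 SA[12]=13  'efhe'
  #13 SA[13]=0  'fdbdgebbdbdbbefhe'
  #14 SA[14]=14  'fhe'
  #15 SA[15]=4  'gebbdbdbbefhe'
  #16 SA[16]=15  'he'

SA = [6, 11, 9, 7, 2, 12, 10, 8, 1, 3, 16, 5, 13, 0, 14, 4, 15]
[i] adj suffixes → lcp
  [1] 6/11 → 2 ('bb')
  [2] 11/9 → 1 ('b')
  [3] 9/7 → 3 ('bdb')
  [4] 7/2 → 2 ('bd')
  [5] 2/12 → 1 ('b')
  [6] 12/10 → 0 ('')
  [7] 10/8 → 2 ('db')
  [8] 8/1 → 3 ('dbd')
  [9] 1/3 → 1 ('d')
  [10] 3/16 → 0 ('')
  [11] 16/5 → 1 ('e')
  [12] 5/13 → 1 ('e')
  [13] 13/0 → 0 ('')
  [14] 0/14 → 1 ('f')
  [15] 14/4 → 0 ('')
  [16] 4/15 → 0 ('')

[0, 2, 1, 3, 2, 1, 0, 2, 3, 1, 0, 1, 1, 0, 1, 0, 0]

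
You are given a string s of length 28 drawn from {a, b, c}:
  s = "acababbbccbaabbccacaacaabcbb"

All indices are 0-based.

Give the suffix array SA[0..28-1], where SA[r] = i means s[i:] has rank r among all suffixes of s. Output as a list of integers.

rank | idx | suffix
   0 |  11 | aabbccacaacaabcbb
   1 |  22 | aabcbb
   2 |  19 | aacaabcbb
   3 |   2 | ababbbccbaabbccacaacaabcbb
   4 |   4 | abbbccbaabbccacaacaabcbb
   5 |  12 | abbccacaacaabcbb
   6 |  23 | abcbb
   7 |  20 | acaabcbb
   8 |  17 | acaacaabcbb
   9 |   0 | acababbbccbaabbccacaacaabcbb
  10 |  27 | b
  11 |  10 | baabbccacaacaabcbb
  12 |   3 | babbbccbaabbccacaacaabcbb
  13 |  26 | bb
  14 |   5 | bbbccbaabbccacaacaabcbb
  15 |  13 | bbccacaacaabcbb
  16 |   6 | bbccbaabbccacaacaabcbb
  17 |  24 | bcbb
  18 |  14 | bccacaacaabcbb
  19 |   7 | bccbaabbccacaacaabcbb
  20 |  21 | caabcbb
  21 |  18 | caacaabcbb
  22 |   1 | cababbbccbaabbccacaacaabcbb
  23 |  16 | cacaacaabcbb
  24 |   9 | cbaabbccacaacaabcbb
  25 |  25 | cbb
  26 |  15 | ccacaacaabcbb
  27 |   8 | ccbaabbccacaacaabcbb

[11, 22, 19, 2, 4, 12, 23, 20, 17, 0, 27, 10, 3, 26, 5, 13, 6, 24, 14, 7, 21, 18, 1, 16, 9, 25, 15, 8]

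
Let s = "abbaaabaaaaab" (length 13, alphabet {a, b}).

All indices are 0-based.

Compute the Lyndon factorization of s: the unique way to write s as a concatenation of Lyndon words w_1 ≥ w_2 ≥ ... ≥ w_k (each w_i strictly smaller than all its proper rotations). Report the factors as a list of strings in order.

["abb", "aaab", "aaaaab"]

emit factor 1: 'abb' (i=0, period=3)
emit factor 2: 'aaab' (i=3, period=4)
emit factor 3: 'aaaaab' (i=7, period=6)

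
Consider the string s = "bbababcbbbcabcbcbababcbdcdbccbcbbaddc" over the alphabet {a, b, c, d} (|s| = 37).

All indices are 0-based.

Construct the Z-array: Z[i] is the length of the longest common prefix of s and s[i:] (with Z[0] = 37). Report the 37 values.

[37, 1, 0, 1, 0, 1, 0, 2, 2, 1, 0, 0, 1, 0, 1, 0, 1, 0, 1, 0, 1, 0, 1, 0, 0, 0, 1, 0, 0, 1, 0, 3, 1, 0, 0, 0, 0]

Z[0]=37
i=1: fresh scan; Z[1]=1 grow→box=[1,2)
i=2: fresh scan; Z[2]=0
i=3: fresh scan; Z[3]=1 grow→box=[3,4)
i=4: fresh scan; Z[4]=0
i=5: fresh scan; Z[5]=1 grow→box=[5,6)
i=6: fresh scan; Z[6]=0
i=7: fresh scan; Z[7]=2 grow→box=[7,9)
i=8: min(r-i=1, Z[1]=1)=1; Z[8]=2 grow→box=[8,10)
i=9: min(r-i=1, Z[1]=1)=1; Z[9]=1
i=10: fresh scan; Z[10]=0
i=11: fresh scan; Z[11]=0
i=12: fresh scan; Z[12]=1 grow→box=[12,13)
i=13: fresh scan; Z[13]=0
i=14: fresh scan; Z[14]=1 grow→box=[14,15)
i=15: fresh scan; Z[15]=0
i=16: fresh scan; Z[16]=1 grow→box=[16,17)
i=17: fresh scan; Z[17]=0
i=18: fresh scan; Z[18]=1 grow→box=[18,19)
i=19: fresh scan; Z[19]=0
i=20: fresh scan; Z[20]=1 grow→box=[20,21)
i=21: fresh scan; Z[21]=0
i=22: fresh scan; Z[22]=1 grow→box=[22,23)
i=23: fresh scan; Z[23]=0
i=24: fresh scan; Z[24]=0
i=25: fresh scan; Z[25]=0
i=26: fresh scan; Z[26]=1 grow→box=[26,27)
i=27: fresh scan; Z[27]=0
i=28: fresh scan; Z[28]=0
i=29: fresh scan; Z[29]=1 grow→box=[29,30)
i=30: fresh scan; Z[30]=0
i=31: fresh scan; Z[31]=3 grow→box=[31,34)
i=32: min(r-i=2, Z[1]=1)=1; Z[32]=1
i=33: min(r-i=1, Z[2]=0)=0; Z[33]=0
i=34: fresh scan; Z[34]=0
i=35: fresh scan; Z[35]=0
i=36: fresh scan; Z[36]=0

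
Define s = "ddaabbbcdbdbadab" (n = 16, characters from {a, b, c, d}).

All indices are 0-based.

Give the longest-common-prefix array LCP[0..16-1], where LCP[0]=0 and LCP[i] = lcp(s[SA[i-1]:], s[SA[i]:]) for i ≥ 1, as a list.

[0, 1, 2, 1, 0, 1, 1, 2, 1, 1, 0, 0, 2, 1, 2, 1]

rank | idx | suffix
   0 |   2 | aabbbcdbdbadab
   1 |  14 | ab
   2 |   3 | abbbcdbdbadab
   3 |  12 | adab
   4 |  15 | b
   5 |  11 | badab
   6 |   4 | bbbcdbdbadab
   7 |   5 | bbcdbdbadab
   8 |   6 | bcdbdbadab
   9 |   9 | bdbadab
  10 |   7 | cdbdbadab
  11 |   1 | daabbbcdbdbadab
  12 |  13 | dab
  13 |  10 | dbadab
  14 |   8 | dbdbadab
  15 |   0 | ddaabbbcdbdbadab

SA = [2, 14, 3, 12, 15, 11, 4, 5, 6, 9, 7, 1, 13, 10, 8, 0]
i: (SA[i-1],SA[i]) lcp shared
  1: (2,14) 1 'a'
  2: (14,3) 2 'ab'
  3: (3,12) 1 'a'
  4: (12,15) 0 ''
  5: (15,11) 1 'b'
  6: (11,4) 1 'b'
  7: (4,5) 2 'bb'
  8: (5,6) 1 'b'
  9: (6,9) 1 'b'
  10: (9,7) 0 ''
  11: (7,1) 0 ''
  12: (1,13) 2 'da'
  13: (13,10) 1 'd'
  14: (10,8) 2 'db'
  15: (8,0) 1 'd'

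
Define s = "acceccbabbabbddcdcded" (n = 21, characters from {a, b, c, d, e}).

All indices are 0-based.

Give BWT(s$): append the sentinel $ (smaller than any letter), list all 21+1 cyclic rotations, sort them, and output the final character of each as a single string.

dbb$cbaabceaddcedcbccd

rank  rotation                last
    0  $acceccbabbabbddcdcded  d
    1  abbabbddcdcded$acceccb  b
    2  abbddcdcded$acceccbabb  b
    3  acceccbabbabbddcdcded$  $
    4  babbabbddcdcded$accecc  c
    5  babbddcdcded$acceccbab  b
    6  bbabbddcdcded$acceccba  a
    7  bbddcdcded$acceccbabba  a
    8  bddcdcded$acceccbabbab  b
    9  cbabbabbddcdcded$accec  c
   10  ccbabbabbddcdcded$acce  e
   11  cceccbabbabbddcdcded$a  a
   12  cdcded$acceccbabbabbdd  d
   13  cded$acceccbabbabbddcd  d
   14  ceccbabbabbddcdcded$ac  c
   15  d$acceccbabbabbddcdcde  e
   16  dcdcded$acceccbabbabbd  d
   17  dcded$acceccbabbabbddc  c
   18  ddcdcded$acceccbabbabb  b
   19  ded$acceccbabbabbddcdc  c
   20  eccbabbabbddcdcded$acc  c
   21  ed$acceccbabbabbddcdcd  d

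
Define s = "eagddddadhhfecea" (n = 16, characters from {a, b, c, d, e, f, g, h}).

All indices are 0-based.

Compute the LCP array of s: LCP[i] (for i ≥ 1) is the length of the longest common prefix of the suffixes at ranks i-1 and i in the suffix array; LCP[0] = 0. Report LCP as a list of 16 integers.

[0, 1, 1, 0, 0, 1, 2, 3, 1, 0, 2, 1, 0, 0, 0, 1]

sorted suffixes:
  #0 SA[0]=15  'a'
  #1 SA[1]=7  'adhhfecea'
  #2 SA[2]=1  'agddddadhhfecea'
  #3 SA[3]=13  'cea'
  #4 SA[4]=6  'dadhhfecea'
  #5 SA[5]=5  'ddadhhfecea'
  #6 SA[6]=4  'dddadhhfecea'
  #7 SA[7]=3  'ddddadhhfecea'
  #8 SA[8]=8  'dhhfecea'
  #9 SA[9]=14  'ea'
  #10 SA[10]=0  'eagddddadhhfecea'
  #11 SA[11]=12  'ecea'
  #12 SA[12]=11  'fecea'
  #13 SA[13]=2  'gddddadhhfecea'
  #14 SA[14]=10  'hfecea'
  #15 SA[15]=9  'hhfecea'

SA = [15, 7, 1, 13, 6, 5, 4, 3, 8, 14, 0, 12, 11, 2, 10, 9]
rank  pair      lcp
   1  s[15:],s[7:]  1  'a'
   2  s[7:],s[1:]  1  'a'
   3  s[1:],s[13:]  0  ''
   4  s[13:],s[6:]  0  ''
   5  s[6:],s[5:]  1  'd'
   6  s[5:],s[4:]  2  'dd'
   7  s[4:],s[3:]  3  'ddd'
   8  s[3:],s[8:]  1  'd'
   9  s[8:],s[14:]  0  ''
  10  s[14:],s[0:]  2  'ea'
  11  s[0:],s[12:]  1  'e'
  12  s[12:],s[11:]  0  ''
  13  s[11:],s[2:]  0  ''
  14  s[2:],s[10:]  0  ''
  15  s[10:],s[9:]  1  'h'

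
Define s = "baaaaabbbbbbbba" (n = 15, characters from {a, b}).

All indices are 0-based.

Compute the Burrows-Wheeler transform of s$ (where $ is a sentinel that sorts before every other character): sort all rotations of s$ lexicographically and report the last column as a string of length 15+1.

rank  rotation          last
    0  $baaaaabbbbbbbba  a
    1  a$baaaaabbbbbbbb  b
    2  aaaaabbbbbbbba$b  b
    3  aaaabbbbbbbba$ba  a
    4  aaabbbbbbbba$baa  a
    5  aabbbbbbbba$baaa  a
    6  abbbbbbbba$baaaa  a
    7  ba$baaaaabbbbbbb  b
    8  baaaaabbbbbbbba$  $
    9  bba$baaaaabbbbbb  b
   10  bbba$baaaaabbbbb  b
   11  bbbba$baaaaabbbb  b
   12  bbbbba$baaaaabbb  b
   13  bbbbbba$baaaaabb  b
   14  bbbbbbba$baaaaab  b
   15  bbbbbbbba$baaaaa  a

abbaaaab$bbbbbba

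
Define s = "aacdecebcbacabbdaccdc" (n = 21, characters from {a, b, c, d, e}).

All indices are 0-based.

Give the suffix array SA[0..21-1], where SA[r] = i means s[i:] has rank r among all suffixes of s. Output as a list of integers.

sorted suffixes:
  #0 SA[0]=0  'aacdecebcbacabbdaccdc'
  #1 SA[1]=12  'abbdaccdc'
  #2 SA[2]=10  'acabbdaccdc'
  #3 SA[3]=16  'accdc'
  #4 SA[4]=1  'acdecebcbacabbdaccdc'
  #5 SA[5]=9  'bacabbdaccdc'
  #6 SA[6]=13  'bbdaccdc'
  #7 SA[7]=7  'bcbacabbdaccdc'
  #8 SA[8]=14  'bdaccdc'
  #9 SA[9]=20  'c'
  #10 SA[10]=11  'cabbdaccdc'
  #11 SA[11]=8  'cbacabbdaccdc'
  #12 SA[12]=17  'ccdc'
  #13 SA[13]=18  'cdc'
  #14 SA[14]=2  'cdecebcbacabbdaccdc'
  #15 SA[15]=5  'cebcbacabbdaccdc'
  #16 SA[16]=15  'daccdc'
  #17 SA[17]=19  'dc'
  #18 SA[18]=3  'decebcbacabbdaccdc'
  #19 SA[19]=6  'ebcbacabbdaccdc'
  #20 SA[20]=4  'ecebcbacabbdaccdc'

[0, 12, 10, 16, 1, 9, 13, 7, 14, 20, 11, 8, 17, 18, 2, 5, 15, 19, 3, 6, 4]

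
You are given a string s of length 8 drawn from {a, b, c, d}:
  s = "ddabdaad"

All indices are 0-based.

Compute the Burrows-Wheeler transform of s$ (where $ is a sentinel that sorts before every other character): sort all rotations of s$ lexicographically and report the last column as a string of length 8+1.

dddaaabd$

rank  rotation   last
    0  $ddabdaad  d
    1  aad$ddabd  d
    2  abdaad$dd  d
    3  ad$ddabda  a
    4  bdaad$dda  a
    5  d$ddabdaa  a
    6  daad$ddab  b
    7  dabdaad$d  d
    8  ddabdaad$  $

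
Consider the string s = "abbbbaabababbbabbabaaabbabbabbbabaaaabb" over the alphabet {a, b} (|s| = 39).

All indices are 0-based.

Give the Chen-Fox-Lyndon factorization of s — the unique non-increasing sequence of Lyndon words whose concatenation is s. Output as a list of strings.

emit factor 1: 'abbbb' (i=0, period=5)
emit factor 2: 'aabababbbabbab' (i=5, period=14)
emit factor 3: 'aaabbabbabbbab' (i=19, period=14)
emit factor 4: 'aaaabb' (i=33, period=6)

["abbbb", "aabababbbabbab", "aaabbabbabbbab", "aaaabb"]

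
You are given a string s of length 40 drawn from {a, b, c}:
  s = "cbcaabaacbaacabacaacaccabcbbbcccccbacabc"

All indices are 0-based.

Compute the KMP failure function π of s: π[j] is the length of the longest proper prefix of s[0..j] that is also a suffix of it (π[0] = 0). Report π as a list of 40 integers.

π[0] = 0
j=1 s[j]='b': π[1]=0 (border '')
j=2 s[j]='c': π[2]=1 (border 'c')
j=3 s[j]='a': k: 1→0; π[3]=0 (border '')
j=4 s[j]='a': π[4]=0 (border '')
j=5 s[j]='b': π[5]=0 (border '')
j=6 s[j]='a': π[6]=0 (border '')
j=7 s[j]='a': π[7]=0 (border '')
j=8 s[j]='c': π[8]=1 (border 'c')
j=9 s[j]='b': π[9]=2 (border 'cb')
j=10 s[j]='a': k: 2→0; π[10]=0 (border '')
j=11 s[j]='a': π[11]=0 (border '')
j=12 s[j]='c': π[12]=1 (border 'c')
j=13 s[j]='a': k: 1→0; π[13]=0 (border '')
j=14 s[j]='b': π[14]=0 (border '')
j=15 s[j]='a': π[15]=0 (border '')
j=16 s[j]='c': π[16]=1 (border 'c')
j=17 s[j]='a': k: 1→0; π[17]=0 (border '')
j=18 s[j]='a': π[18]=0 (border '')
j=19 s[j]='c': π[19]=1 (border 'c')
j=20 s[j]='a': k: 1→0; π[20]=0 (border '')
j=21 s[j]='c': π[21]=1 (border 'c')
j=22 s[j]='c': k: 1→0; π[22]=1 (border 'c')
j=23 s[j]='a': k: 1→0; π[23]=0 (border '')
j=24 s[j]='b': π[24]=0 (border '')
j=25 s[j]='c': π[25]=1 (border 'c')
j=26 s[j]='b': π[26]=2 (border 'cb')
j=27 s[j]='b': k: 2→0; π[27]=0 (border '')
j=28 s[j]='b': π[28]=0 (border '')
j=29 s[j]='c': π[29]=1 (border 'c')
j=30 s[j]='c': k: 1→0; π[30]=1 (border 'c')
j=31 s[j]='c': k: 1→0; π[31]=1 (border 'c')
j=32 s[j]='c': k: 1→0; π[32]=1 (border 'c')
j=33 s[j]='c': k: 1→0; π[33]=1 (border 'c')
j=34 s[j]='b': π[34]=2 (border 'cb')
j=35 s[j]='a': k: 2→0; π[35]=0 (border '')
j=36 s[j]='c': π[36]=1 (border 'c')
j=37 s[j]='a': k: 1→0; π[37]=0 (border '')
j=38 s[j]='b': π[38]=0 (border '')
j=39 s[j]='c': π[39]=1 (border 'c')

[0, 0, 1, 0, 0, 0, 0, 0, 1, 2, 0, 0, 1, 0, 0, 0, 1, 0, 0, 1, 0, 1, 1, 0, 0, 1, 2, 0, 0, 1, 1, 1, 1, 1, 2, 0, 1, 0, 0, 1]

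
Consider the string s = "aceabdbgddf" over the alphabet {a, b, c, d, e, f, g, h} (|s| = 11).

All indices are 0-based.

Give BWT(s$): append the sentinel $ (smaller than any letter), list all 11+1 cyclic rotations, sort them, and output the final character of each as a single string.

fe$adabgdcdb

rank  rotation      last
    0  $aceabdbgddf  f
    1  abdbgddf$ace  e
    2  aceabdbgddf$  $
    3  bdbgddf$acea  a
    4  bgddf$aceabd  d
    5  ceabdbgddf$a  a
    6  dbgddf$aceab  b
    7  ddf$aceabdbg  g
    8  df$aceabdbgd  d
    9  eabdbgddf$ac  c
   10  f$aceabdbgdd  d
   11  gddf$aceabdb  b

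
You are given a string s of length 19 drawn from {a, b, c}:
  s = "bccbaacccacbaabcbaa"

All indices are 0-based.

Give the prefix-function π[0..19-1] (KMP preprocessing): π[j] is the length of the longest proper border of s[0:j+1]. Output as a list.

π[0] = 0
j=1 s[j]='c': π[1]=0 (border '')
j=2 s[j]='c': π[2]=0 (border '')
j=3 s[j]='b': π[3]=1 (border 'b')
j=4 s[j]='a': k: 1→0; π[4]=0 (border '')
j=5 s[j]='a': π[5]=0 (border '')
j=6 s[j]='c': π[6]=0 (border '')
j=7 s[j]='c': π[7]=0 (border '')
j=8 s[j]='c': π[8]=0 (border '')
j=9 s[j]='a': π[9]=0 (border '')
j=10 s[j]='c': π[10]=0 (border '')
j=11 s[j]='b': π[11]=1 (border 'b')
j=12 s[j]='a': k: 1→0; π[12]=0 (border '')
j=13 s[j]='a': π[13]=0 (border '')
j=14 s[j]='b': π[14]=1 (border 'b')
j=15 s[j]='c': π[15]=2 (border 'bc')
j=16 s[j]='b': k: 2→0; π[16]=1 (border 'b')
j=17 s[j]='a': k: 1→0; π[17]=0 (border '')
j=18 s[j]='a': π[18]=0 (border '')

[0, 0, 0, 1, 0, 0, 0, 0, 0, 0, 0, 1, 0, 0, 1, 2, 1, 0, 0]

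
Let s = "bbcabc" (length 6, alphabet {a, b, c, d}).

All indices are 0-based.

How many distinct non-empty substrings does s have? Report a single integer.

rank | idx | suffix
   0 |   3 | abc
   1 |   0 | bbcabc
   2 |   4 | bc
   3 |   1 | bcabc
   4 |   5 | c
   5 |   2 | cabc

SA = [3, 0, 4, 1, 5, 2]
rank  pair      lcp
   1  s[3:],s[0:]  0  ''
   2  s[0:],s[4:]  1  'b'
   3  s[4:],s[1:]  2  'bc'
   4  s[1:],s[5:]  0  ''
   5  s[5:],s[2:]  1  'c'

n(n+1)/2 = 6·7/2 = 21
Σ LCP = 0 + 0 + 1 + 2 + 0 + 1 = 4
distinct = 21 − 4 = 17

17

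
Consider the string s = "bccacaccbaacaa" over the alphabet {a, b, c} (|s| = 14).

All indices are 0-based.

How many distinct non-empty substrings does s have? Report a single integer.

86

rank | idx | suffix
   0 |  13 | a
   1 |  12 | aa
   2 |   9 | aacaa
   3 |  10 | acaa
   4 |   3 | acaccbaacaa
   5 |   5 | accbaacaa
   6 |   8 | baacaa
   7 |   0 | bccacaccbaacaa
   8 |  11 | caa
   9 |   2 | cacaccbaacaa
  10 |   4 | caccbaacaa
  11 |   7 | cbaacaa
  12 |   1 | ccacaccbaacaa
  13 |   6 | ccbaacaa

SA = [13, 12, 9, 10, 3, 5, 8, 0, 11, 2, 4, 7, 1, 6]
[i] adj suffixes → lcp
  [1] 13/12 → 1 ('a')
  [2] 12/9 → 2 ('aa')
  [3] 9/10 → 1 ('a')
  [4] 10/3 → 3 ('aca')
  [5] 3/5 → 2 ('ac')
  [6] 5/8 → 0 ('')
  [7] 8/0 → 1 ('b')
  [8] 0/11 → 0 ('')
  [9] 11/2 → 2 ('ca')
  [10] 2/4 → 3 ('cac')
  [11] 4/7 → 1 ('c')
  [12] 7/1 → 1 ('c')
  [13] 1/6 → 2 ('cc')

n(n+1)/2 = 14·15/2 = 105
Σ LCP = 0 + 1 + 2 + 1 + 3 + 2 + 0 + 1 + 0 + 2 + 3 + 1 + 1 + 2 = 19
distinct = 105 − 19 = 86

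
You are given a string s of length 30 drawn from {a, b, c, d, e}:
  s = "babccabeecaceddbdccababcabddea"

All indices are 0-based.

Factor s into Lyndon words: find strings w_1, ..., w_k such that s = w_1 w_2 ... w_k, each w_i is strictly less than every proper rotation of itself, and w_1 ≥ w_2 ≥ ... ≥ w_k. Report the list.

["b", "abccabeecaceddbdcc", "ababcabdde", "a"]

emit factor 1: 'b' (i=0, period=1)
emit factor 2: 'abccabeecaceddbdcc' (i=1, period=18)
emit factor 3: 'ababcabdde' (i=19, period=10)
emit factor 4: 'a' (i=29, period=1)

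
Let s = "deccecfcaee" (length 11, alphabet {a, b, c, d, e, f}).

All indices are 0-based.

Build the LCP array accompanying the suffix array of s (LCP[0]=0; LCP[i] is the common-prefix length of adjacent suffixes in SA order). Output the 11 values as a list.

[0, 0, 1, 1, 1, 0, 0, 1, 2, 1, 0]

rank | idx | suffix
   0 |   8 | aee
   1 |   7 | caee
   2 |   2 | ccecfcaee
   3 |   3 | cecfcaee
   4 |   5 | cfcaee
   5 |   0 | deccecfcaee
   6 |  10 | e
   7 |   1 | eccecfcaee
   8 |   4 | ecfcaee
   9 |   9 | ee
  10 |   6 | fcaee

SA = [8, 7, 2, 3, 5, 0, 10, 1, 4, 9, 6]
[i] adj suffixes → lcp
  [1] 8/7 → 0 ('')
  [2] 7/2 → 1 ('c')
  [3] 2/3 → 1 ('c')
  [4] 3/5 → 1 ('c')
  [5] 5/0 → 0 ('')
  [6] 0/10 → 0 ('')
  [7] 10/1 → 1 ('e')
  [8] 1/4 → 2 ('ec')
  [9] 4/9 → 1 ('e')
  [10] 9/6 → 0 ('')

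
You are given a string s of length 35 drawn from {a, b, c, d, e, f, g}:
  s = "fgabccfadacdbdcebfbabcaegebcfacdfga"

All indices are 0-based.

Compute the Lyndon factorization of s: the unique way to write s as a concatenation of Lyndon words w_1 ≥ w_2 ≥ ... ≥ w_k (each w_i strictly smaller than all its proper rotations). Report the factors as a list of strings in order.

["fg", "abccfadacdbdcebfb", "abcaegebcfacdfg", "a"]

emit factor 1: 'fg' (i=0, period=2)
emit factor 2: 'abccfadacdbdcebfb' (i=2, period=17)
emit factor 3: 'abcaegebcfacdfg' (i=19, period=15)
emit factor 4: 'a' (i=34, period=1)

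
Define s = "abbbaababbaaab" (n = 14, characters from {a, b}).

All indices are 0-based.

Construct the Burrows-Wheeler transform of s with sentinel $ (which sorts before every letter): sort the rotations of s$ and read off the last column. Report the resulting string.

bbabaab$abbaaba

rank  rotation         last
    0  $abbbaababbaaab  b
    1  aaab$abbbaababb  b
    2  aab$abbbaababba  a
    3  aababbaaab$abbb  b
    4  ab$abbbaababbaa  a
    5  ababbaaab$abbba  a
    6  abbaaab$abbbaab  b
    7  abbbaababbaaab$  $
    8  b$abbbaababbaaa  a
    9  baaab$abbbaabab  b
   10  baababbaaab$abb  b
   11  babbaaab$abbbaa  a
   12  bbaaab$abbbaaba  a
   13  bbaababbaaab$ab  b
   14  bbbaababbaaab$a  a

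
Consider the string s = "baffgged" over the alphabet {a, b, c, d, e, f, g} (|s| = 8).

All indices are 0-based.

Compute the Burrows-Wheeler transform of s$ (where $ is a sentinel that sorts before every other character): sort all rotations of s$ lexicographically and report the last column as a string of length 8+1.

db$egafgf

rank  rotation   last
    0  $baffgged  d
    1  affgged$b  b
    2  baffgged$  $
    3  d$baffgge  e
    4  ed$baffgg  g
    5  ffgged$ba  a
    6  fgged$baf  f
    7  ged$baffg  g
    8  gged$baff  f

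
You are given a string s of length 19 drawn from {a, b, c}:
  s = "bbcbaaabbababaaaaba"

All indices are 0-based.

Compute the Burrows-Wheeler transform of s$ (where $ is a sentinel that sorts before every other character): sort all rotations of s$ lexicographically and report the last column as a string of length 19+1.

abbabaaabbaaacaba$bb

rank  rotation              last
    0  $bbcbaaabbababaaaaba  a
    1  a$bbcbaaabbababaaaab  b
    2  aaaaba$bbcbaaabbabab  b
    3  aaaba$bbcbaaabbababa  a
    4  aaabbababaaaaba$bbcb  b
    5  aaba$bbcbaaabbababaa  a
    6  aabbababaaaaba$bbcba  a
    7  aba$bbcbaaabbababaaa  a
    8  abaaaaba$bbcbaaabbab  b
    9  ababaaaaba$bbcbaaabb  b
   10  abbababaaaaba$bbcbaa  a
   11  ba$bbcbaaabbababaaaa  a
   12  baaaaba$bbcbaaabbaba  a
   13  baaabbababaaaaba$bbc  c
   14  babaaaaba$bbcbaaabba  a
   15  bababaaaaba$bbcbaaab  b
   16  bbababaaaaba$bbcbaaa  a
   17  bbcbaaabbababaaaaba$  $
   18  bcbaaabbababaaaaba$b  b
   19  cbaaabbababaaaaba$bb  b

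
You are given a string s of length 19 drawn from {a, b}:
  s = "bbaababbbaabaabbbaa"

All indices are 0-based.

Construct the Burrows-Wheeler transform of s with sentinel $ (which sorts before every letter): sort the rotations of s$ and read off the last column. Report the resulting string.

rank  rotation              last
    0  $bbaababbbaabaabbbaa  a
    1  a$bbaababbbaabaabbba  a
    2  aa$bbaababbbaabaabbb  b
    3  aabaabbbaa$bbaababbb  b
    4  aababbbaabaabbbaa$bb  b
    5  aabbbaa$bbaababbbaab  b
    6  abaabbbaa$bbaababbba  a
    7  ababbbaabaabbbaa$bba  a
    8  abbbaa$bbaababbbaaba  a
    9  abbbaabaabbbaa$bbaab  b
   10  baa$bbaababbbaabaabb  b
   11  baabaabbbaa$bbaababb  b
   12  baababbbaabaabbbaa$b  b
   13  baabbbaa$bbaababbbaa  a
   14  babbbaabaabbbaa$bbaa  a
   15  bbaa$bbaababbbaabaab  b
   16  bbaabaabbbaa$bbaabab  b
   17  bbaababbbaabaabbbaa$  $
   18  bbbaa$bbaababbbaabaa  a
   19  bbbaabaabbbaa$bbaaba  a

aabbbbaaabbbbaabb$aa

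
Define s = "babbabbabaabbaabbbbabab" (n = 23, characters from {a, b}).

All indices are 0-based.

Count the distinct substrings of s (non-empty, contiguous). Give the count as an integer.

210

rank | idx | suffix
   0 |   9 | aabbaabbbbabab
   1 |  13 | aabbbbabab
   2 |  21 | ab
   3 |   7 | abaabbaabbbbabab
   4 |  19 | abab
   5 |  10 | abbaabbbbabab
   6 |   4 | abbabaabbaabbbbabab
   7 |   1 | abbabbabaabbaabbbbabab
   8 |  14 | abbbbabab
   9 |  22 | b
  10 |   8 | baabbaabbbbabab
  11 |  12 | baabbbbabab
  12 |  20 | bab
  13 |   6 | babaabbaabbbbabab
  14 |  18 | babab
  15 |   3 | babbabaabbaabbbbabab
  16 |   0 | babbabbabaabbaabbbbabab
  17 |  11 | bbaabbbbabab
  18 |   5 | bbabaabbaabbbbabab
  19 |  17 | bbabab
  20 |   2 | bbabbabaabbaabbbbabab
  21 |  16 | bbbabab
  22 |  15 | bbbbabab

SA = [9, 13, 21, 7, 19, 10, 4, 1, 14, 22, 8, 12, 20, 6, 18, 3, 0, 11, 5, 17, 2, 16, 15]
i: (SA[i-1],SA[i]) lcp shared
  1: (9,13) 4 'aabb'
  2: (13,21) 1 'a'
  3: (21,7) 2 'ab'
  4: (7,19) 3 'aba'
  5: (19,10) 2 'ab'
  6: (10,4) 4 'abba'
  7: (4,1) 5 'abbab'
  8: (1,14) 3 'abb'
  9: (14,22) 0 ''
  10: (22,8) 1 'b'
  11: (8,12) 5 'baabb'
  12: (12,20) 2 'ba'
  13: (20,6) 3 'bab'
  14: (6,18) 4 'baba'
  15: (18,3) 3 'bab'
  16: (3,0) 6 'babbab'
  17: (0,11) 1 'b'
  18: (11,5) 3 'bba'
  19: (5,17) 5 'bbaba'
  20: (17,2) 4 'bbab'
  21: (2,16) 2 'bb'
  22: (16,15) 3 'bbb'

n(n+1)/2 = 23·24/2 = 276
Σ LCP = 0 + 4 + 1 + 2 + 3 + 2 + 4 + 5 + 3 + 0 + 1 + 5 + 2 + 3 + 4 + 3 + 6 + 1 + 3 + 5 + 4 + 2 + 3 = 66
distinct = 276 − 66 = 210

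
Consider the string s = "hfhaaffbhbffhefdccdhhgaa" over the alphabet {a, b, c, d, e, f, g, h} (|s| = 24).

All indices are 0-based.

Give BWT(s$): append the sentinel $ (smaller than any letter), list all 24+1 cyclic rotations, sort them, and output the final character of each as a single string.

rank  rotation                   last
    0  $hfhaaffbhbffhefdccdhhgaa  a
    1  a$hfhaaffbhbffhefdccdhhga  a
    2  aa$hfhaaffbhbffhefdccdhhg  g
    3  aaffbhbffhefdccdhhgaa$hfh  h
    4  affbhbffhefdccdhhgaa$hfha  a
    5  bffhefdccdhhgaa$hfhaaffbh  h
    6  bhbffhefdccdhhgaa$hfhaaff  f
    7  ccdhhgaa$hfhaaffbhbffhefd  d
    8  cdhhgaa$hfhaaffbhbffhefdc  c
    9  dccdhhgaa$hfhaaffbhbffhef  f
   10  dhhgaa$hfhaaffbhbffhefdcc  c
   11  efdccdhhgaa$hfhaaffbhbffh  h
   12  fbhbffhefdccdhhgaa$hfhaaf  f
   13  fdccdhhgaa$hfhaaffbhbffhe  e
   14  ffbhbffhefdccdhhgaa$hfhaa  a
   15  ffhefdccdhhgaa$hfhaaffbhb  b
   16  fhaaffbhbffhefdccdhhgaa$h  h
   17  fhefdccdhhgaa$hfhaaffbhbf  f
   18  gaa$hfhaaffbhbffhefdccdhh  h
   19  haaffbhbffhefdccdhhgaa$hf  f
   20  hbffhefdccdhhgaa$hfhaaffb  b
   21  hefdccdhhgaa$hfhaaffbhbff  f
   22  hfhaaffbhbffhefdccdhhgaa$  $
   23  hgaa$hfhaaffbhbffhefdccdh  h
   24  hhgaa$hfhaaffbhbffhefdccd  d

aaghahfdcfchfeabhfhfbf$hd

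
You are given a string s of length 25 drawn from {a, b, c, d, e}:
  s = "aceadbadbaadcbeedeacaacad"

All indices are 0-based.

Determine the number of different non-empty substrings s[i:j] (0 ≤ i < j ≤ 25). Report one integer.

sorted suffixes:
  #0 SA[0]=20  'aacad'
  #1 SA[1]=9  'aadcbeedeacaacad'
  #2 SA[2]=18  'acaacad'
  #3 SA[3]=21  'acad'
  #4 SA[4]=0  'aceadbadbaadcbeedeacaacad'
  #5 SA[5]=23  'ad'
  #6 SA[6]=6  'adbaadcbeedeacaacad'
  #7 SA[7]=3  'adbadbaadcbeedeacaacad'
  #8 SA[8]=10  'adcbeedeacaacad'
  #9 SA[9]=8  'baadcbeedeacaacad'
  #10 SA[10]=5  'badbaadcbeedeacaacad'
  #11 SA[11]=13  'beedeacaacad'
  #12 SA[12]=19  'caacad'
  #13 SA[13]=22  'cad'
  #14 SA[14]=12  'cbeedeacaacad'
  #15 SA[15]=1  'ceadbadbaadcbeedeacaacad'
  #16 SA[16]=24  'd'
  #17 SA[17]=7  'dbaadcbeedeacaacad'
  #18 SA[18]=4  'dbadbaadcbeedeacaacad'
  #19 SA[19]=11  'dcbeedeacaacad'
  #20 SA[20]=16  'deacaacad'
  #21 SA[21]=17  'eacaacad'
  #22 SA[22]=2  'eadbadbaadcbeedeacaacad'
  #23 SA[23]=15  'edeacaacad'
  #24 SA[24]=14  'eedeacaacad'

SA = [20, 9, 18, 21, 0, 23, 6, 3, 10, 8, 5, 13, 19, 22, 12, 1, 24, 7, 4, 11, 16, 17, 2, 15, 14]
[i] adj suffixes → lcp
  [1] 20/9 → 2 ('aa')
  [2] 9/18 → 1 ('a')
  [3] 18/21 → 3 ('aca')
  [4] 21/0 → 2 ('ac')
  [5] 0/23 → 1 ('a')
  [6] 23/6 → 2 ('ad')
  [7] 6/3 → 4 ('adba')
  [8] 3/10 → 2 ('ad')
  [9] 10/8 → 0 ('')
  [10] 8/5 → 2 ('ba')
  [11] 5/13 → 1 ('b')
  [12] 13/19 → 0 ('')
  [13] 19/22 → 2 ('ca')
  [14] 22/12 → 1 ('c')
  [15] 12/1 → 1 ('c')
  [16] 1/24 → 0 ('')
  [17] 24/7 → 1 ('d')
  [18] 7/4 → 3 ('dba')
  [19] 4/11 → 1 ('d')
  [20] 11/16 → 1 ('d')
  [21] 16/17 → 0 ('')
  [22] 17/2 → 2 ('ea')
  [23] 2/15 → 1 ('e')
  [24] 15/14 → 1 ('e')

n(n+1)/2 = 25·26/2 = 325
Σ LCP = 0 + 2 + 1 + 3 + 2 + 1 + 2 + 4 + 2 + 0 + 2 + 1 + 0 + 2 + 1 + 1 + 0 + 1 + 3 + 1 + 1 + 0 + 2 + 1 + 1 = 34
distinct = 325 − 34 = 291

291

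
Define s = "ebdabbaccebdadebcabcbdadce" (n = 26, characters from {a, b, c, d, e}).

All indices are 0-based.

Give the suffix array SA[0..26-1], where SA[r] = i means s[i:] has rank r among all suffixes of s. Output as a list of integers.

[3, 17, 6, 22, 12, 5, 4, 15, 18, 1, 20, 10, 16, 19, 7, 24, 8, 2, 21, 11, 23, 13, 25, 14, 0, 9]

rank→(start, suffix):
  0 → (3, 'abbaccebdadebcabcbdadce')
  1 → (17, 'abcbdadce')
  2 → (6, 'accebdadebcabcbdadce')
  3 → (22, 'adce')
  4 → (12, 'adebcabcbdadce')
  5 → (5, 'baccebdadebcabcbdadce')
  6 → (4, 'bbaccebdadebcabcbdadce')
  7 → (15, 'bcabcbdadce')
  8 → (18, 'bcbdadce')
  9 → (1, 'bdabbaccebdadebcabcbdadce')
  10 → (20, 'bdadce')
  11 → (10, 'bdadebcabcbdadce')
  12 → (16, 'cabcbdadce')
  13 → (19, 'cbdadce')
  14 → (7, 'ccebdadebcabcbdadce')
  15 → (24, 'ce')
  16 → (8, 'cebdadebcabcbdadce')
  17 → (2, 'dabbaccebdadebcabcbdadce')
  18 → (21, 'dadce')
  19 → (11, 'dadebcabcbdadce')
  20 → (23, 'dce')
  21 → (13, 'debcabcbdadce')
  22 → (25, 'e')
  23 → (14, 'ebcabcbdadce')
  24 → (0, 'ebdabbaccebdadebcabcbdadce')
  25 → (9, 'ebdadebcabcbdadce')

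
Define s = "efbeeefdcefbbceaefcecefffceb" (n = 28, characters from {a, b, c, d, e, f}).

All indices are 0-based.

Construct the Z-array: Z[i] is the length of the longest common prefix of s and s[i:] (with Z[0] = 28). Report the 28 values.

Z[0]=28
i=1: i≥r, start 0; Z[1]=0
i=2: i≥r, start 0; Z[2]=0
i=3: i≥r, start 0; Z[3]=1 extend→box=[3,4)
i=4: i≥r, start 0; Z[4]=1 extend→box=[4,5)
i=5: i≥r, start 0; Z[5]=2 extend→box=[5,7)
i=6: min(r-i=1, Z[1]=0)=0; Z[6]=0
i=7: i≥r, start 0; Z[7]=0
i=8: i≥r, start 0; Z[8]=0
i=9: i≥r, start 0; Z[9]=3 extend→box=[9,12)
i=10: min(r-i=2, Z[1]=0)=0; Z[10]=0
i=11: min(r-i=1, Z[2]=0)=0; Z[11]=0
i=12: i≥r, start 0; Z[12]=0
i=13: i≥r, start 0; Z[13]=0
i=14: i≥r, start 0; Z[14]=1 extend→box=[14,15)
i=15: i≥r, start 0; Z[15]=0
i=16: i≥r, start 0; Z[16]=2 extend→box=[16,18)
i=17: min(r-i=1, Z[1]=0)=0; Z[17]=0
i=18: i≥r, start 0; Z[18]=0
i=19: i≥r, start 0; Z[19]=1 extend→box=[19,20)
i=20: i≥r, start 0; Z[20]=0
i=21: i≥r, start 0; Z[21]=2 extend→box=[21,23)
i=22: min(r-i=1, Z[1]=0)=0; Z[22]=0
i=23: i≥r, start 0; Z[23]=0
i=24: i≥r, start 0; Z[24]=0
i=25: i≥r, start 0; Z[25]=0
i=26: i≥r, start 0; Z[26]=1 extend→box=[26,27)
i=27: i≥r, start 0; Z[27]=0

[28, 0, 0, 1, 1, 2, 0, 0, 0, 3, 0, 0, 0, 0, 1, 0, 2, 0, 0, 1, 0, 2, 0, 0, 0, 0, 1, 0]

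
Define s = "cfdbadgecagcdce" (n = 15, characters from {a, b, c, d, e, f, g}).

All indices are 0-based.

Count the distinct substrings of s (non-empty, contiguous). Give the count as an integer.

112

sorted suffixes:
  #0 SA[0]=4  'adgecagcdce'
  #1 SA[1]=9  'agcdce'
  #2 SA[2]=3  'badgecagcdce'
  #3 SA[3]=8  'cagcdce'
  #4 SA[4]=11  'cdce'
  #5 SA[5]=13  'ce'
  #6 SA[6]=0  'cfdbadgecagcdce'
  #7 SA[7]=2  'dbadgecagcdce'
  #8 SA[8]=12  'dce'
  #9 SA[9]=5  'dgecagcdce'
  #10 SA[10]=14  'e'
  #11 SA[11]=7  'ecagcdce'
  #12 SA[12]=1  'fdbadgecagcdce'
  #13 SA[13]=10  'gcdce'
  #14 SA[14]=6  'gecagcdce'

SA = [4, 9, 3, 8, 11, 13, 0, 2, 12, 5, 14, 7, 1, 10, 6]
i: (SA[i-1],SA[i]) lcp shared
  1: (4,9) 1 'a'
  2: (9,3) 0 ''
  3: (3,8) 0 ''
  4: (8,11) 1 'c'
  5: (11,13) 1 'c'
  6: (13,0) 1 'c'
  7: (0,2) 0 ''
  8: (2,12) 1 'd'
  9: (12,5) 1 'd'
  10: (5,14) 0 ''
  11: (14,7) 1 'e'
  12: (7,1) 0 ''
  13: (1,10) 0 ''
  14: (10,6) 1 'g'

n(n+1)/2 = 15·16/2 = 120
Σ LCP = 0 + 1 + 0 + 0 + 1 + 1 + 1 + 0 + 1 + 1 + 0 + 1 + 0 + 0 + 1 = 8
distinct = 120 − 8 = 112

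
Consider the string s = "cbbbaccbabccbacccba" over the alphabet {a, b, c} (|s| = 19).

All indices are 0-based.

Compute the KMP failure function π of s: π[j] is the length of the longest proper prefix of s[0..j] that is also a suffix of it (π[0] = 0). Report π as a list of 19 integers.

[0, 0, 0, 0, 0, 1, 1, 2, 0, 0, 1, 1, 2, 0, 1, 1, 1, 2, 0]

π[0] = 0
j=1 s[j]='b': π[1]=0 (border '')
j=2 s[j]='b': π[2]=0 (border '')
j=3 s[j]='b': π[3]=0 (border '')
j=4 s[j]='a': π[4]=0 (border '')
j=5 s[j]='c': π[5]=1 (border 'c')
j=6 s[j]='c': k: 1→0; π[6]=1 (border 'c')
j=7 s[j]='b': π[7]=2 (border 'cb')
j=8 s[j]='a': k: 2→0; π[8]=0 (border '')
j=9 s[j]='b': π[9]=0 (border '')
j=10 s[j]='c': π[10]=1 (border 'c')
j=11 s[j]='c': k: 1→0; π[11]=1 (border 'c')
j=12 s[j]='b': π[12]=2 (border 'cb')
j=13 s[j]='a': k: 2→0; π[13]=0 (border '')
j=14 s[j]='c': π[14]=1 (border 'c')
j=15 s[j]='c': k: 1→0; π[15]=1 (border 'c')
j=16 s[j]='c': k: 1→0; π[16]=1 (border 'c')
j=17 s[j]='b': π[17]=2 (border 'cb')
j=18 s[j]='a': k: 2→0; π[18]=0 (border '')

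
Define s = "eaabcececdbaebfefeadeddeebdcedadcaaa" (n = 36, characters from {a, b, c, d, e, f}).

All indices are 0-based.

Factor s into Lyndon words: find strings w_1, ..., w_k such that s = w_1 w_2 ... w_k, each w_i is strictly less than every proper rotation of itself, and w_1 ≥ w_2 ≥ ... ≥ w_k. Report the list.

["e", "aabcececdbaebfefeadeddeebdcedadc", "a", "a", "a"]

emit factor 1: 'e' (i=0, period=1)
emit factor 2: 'aabcececdbaebfefeadeddeebdcedadc' (i=1, period=32)
emit factor 3: 'a' (i=33, period=1)
emit factor 4: 'a' (i=34, period=1)
emit factor 5: 'a' (i=35, period=1)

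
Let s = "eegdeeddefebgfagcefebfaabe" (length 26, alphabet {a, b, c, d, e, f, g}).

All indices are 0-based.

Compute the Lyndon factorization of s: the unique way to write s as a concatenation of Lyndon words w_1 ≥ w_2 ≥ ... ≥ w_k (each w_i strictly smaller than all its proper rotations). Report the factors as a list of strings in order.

["eeg", "dee", "ddefe", "bgf", "agcefebf", "aabe"]

emit factor 1: 'eeg' (i=0, period=3)
emit factor 2: 'dee' (i=3, period=3)
emit factor 3: 'ddefe' (i=6, period=5)
emit factor 4: 'bgf' (i=11, period=3)
emit factor 5: 'agcefebf' (i=14, period=8)
emit factor 6: 'aabe' (i=22, period=4)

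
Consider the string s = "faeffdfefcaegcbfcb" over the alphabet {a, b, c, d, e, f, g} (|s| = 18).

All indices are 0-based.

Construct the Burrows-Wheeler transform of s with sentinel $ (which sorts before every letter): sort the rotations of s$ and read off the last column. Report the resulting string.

bfcccffgffaa$ebfdee

rank  rotation             last
    0  $faeffdfefcaegcbfcb  b
    1  aeffdfefcaegcbfcb$f  f
    2  aegcbfcb$faeffdfefc  c
    3  b$faeffdfefcaegcbfc  c
    4  bfcb$faeffdfefcaegc  c
    5  caegcbfcb$faeffdfef  f
    6  cb$faeffdfefcaegcbf  f
    7  cbfcb$faeffdfefcaeg  g
    8  dfefcaegcbfcb$faeff  f
    9  efcaegcbfcb$faeffdf  f
   10  effdfefcaegcbfcb$fa  a
   11  egcbfcb$faeffdfefca  a
   12  faeffdfefcaegcbfcb$  $
   13  fcaegcbfcb$faeffdfe  e
   14  fcb$faeffdfefcaegcb  b
   15  fdfefcaegcbfcb$faef  f
   16  fefcaegcbfcb$faeffd  d
   17  ffdfefcaegcbfcb$fae  e
   18  gcbfcb$faeffdfefcae  e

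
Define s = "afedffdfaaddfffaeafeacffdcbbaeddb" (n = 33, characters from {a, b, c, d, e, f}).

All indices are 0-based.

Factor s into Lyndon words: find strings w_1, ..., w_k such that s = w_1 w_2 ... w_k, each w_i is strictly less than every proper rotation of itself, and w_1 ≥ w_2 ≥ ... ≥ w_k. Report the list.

["afedffdf", "aaddfffaeafeacffdcbbaeddb"]

emit factor 1: 'afedffdf' (i=0, period=8)
emit factor 2: 'aaddfffaeafeacffdcbbaeddb' (i=8, period=25)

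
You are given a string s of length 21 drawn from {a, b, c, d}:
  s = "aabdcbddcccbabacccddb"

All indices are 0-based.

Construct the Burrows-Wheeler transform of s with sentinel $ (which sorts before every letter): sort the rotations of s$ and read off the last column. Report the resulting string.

rank  rotation                last
    0  $aabdcbddcccbabacccddb  b
    1  aabdcbddcccbabacccddb$  $
    2  abacccddb$aabdcbddcccb  b
    3  abdcbddcccbabacccddb$a  a
    4  acccddb$aabdcbddcccbab  b
    5  b$aabdcbddcccbabacccdd  d
    6  babacccddb$aabdcbddccc  c
    7  bacccddb$aabdcbddcccba  a
    8  bdcbddcccbabacccddb$aa  a
    9  bddcccbabacccddb$aabdc  c
   10  cbabacccddb$aabdcbddcc  c
   11  cbddcccbabacccddb$aabd  d
   12  ccbabacccddb$aabdcbddc  c
   13  cccbabacccddb$aabdcbdd  d
   14  cccddb$aabdcbddcccbaba  a
   15  ccddb$aabdcbddcccbabac  c
   16  cddb$aabdcbddcccbabacc  c
   17  db$aabdcbddcccbabacccd  d
   18  dcbddcccbabacccddb$aab  b
   19  dcccbabacccddb$aabdcbd  d
   20  ddb$aabdcbddcccbabaccc  c
   21  ddcccbabacccddb$aabdcb  b

b$babdcaaccdcdaccdbdcb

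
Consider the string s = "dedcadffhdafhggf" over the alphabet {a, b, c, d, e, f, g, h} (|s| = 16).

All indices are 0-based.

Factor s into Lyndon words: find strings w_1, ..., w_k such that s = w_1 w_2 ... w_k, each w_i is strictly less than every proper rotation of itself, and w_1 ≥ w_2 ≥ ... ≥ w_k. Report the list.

["de", "d", "c", "adffhdafhggf"]

emit factor 1: 'de' (i=0, period=2)
emit factor 2: 'd' (i=2, period=1)
emit factor 3: 'c' (i=3, period=1)
emit factor 4: 'adffhdafhggf' (i=4, period=12)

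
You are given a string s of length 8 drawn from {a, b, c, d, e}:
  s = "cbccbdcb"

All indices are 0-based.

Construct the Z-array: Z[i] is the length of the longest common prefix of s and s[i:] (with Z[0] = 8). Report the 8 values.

Z[0]=8
i=1: outside box; Z[1]=0
i=2: outside box; Z[2]=1 scan→box=[2,3)
i=3: outside box; Z[3]=2 scan→box=[3,5)
i=4: min(r-i=1, Z[1]=0)=0; Z[4]=0
i=5: outside box; Z[5]=0
i=6: outside box; Z[6]=2 scan→box=[6,8)
i=7: min(r-i=1, Z[1]=0)=0; Z[7]=0

[8, 0, 1, 2, 0, 0, 2, 0]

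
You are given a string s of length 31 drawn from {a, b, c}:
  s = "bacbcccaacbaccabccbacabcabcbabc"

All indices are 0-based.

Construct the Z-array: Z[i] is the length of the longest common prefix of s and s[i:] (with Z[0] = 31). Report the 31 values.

[31, 0, 0, 1, 0, 0, 0, 0, 0, 0, 3, 0, 0, 0, 0, 1, 0, 0, 3, 0, 0, 0, 1, 0, 0, 1, 0, 2, 0, 1, 0]

Z[0]=31
i=1: i≥r, start 0; Z[1]=0
i=2: i≥r, start 0; Z[2]=0
i=3: i≥r, start 0; Z[3]=1 extend→box=[3,4)
i=4: i≥r, start 0; Z[4]=0
i=5: i≥r, start 0; Z[5]=0
i=6: i≥r, start 0; Z[6]=0
i=7: i≥r, start 0; Z[7]=0
i=8: i≥r, start 0; Z[8]=0
i=9: i≥r, start 0; Z[9]=0
i=10: i≥r, start 0; Z[10]=3 extend→box=[10,13)
i=11: min(r-i=2, Z[1]=0)=0; Z[11]=0
i=12: min(r-i=1, Z[2]=0)=0; Z[12]=0
i=13: i≥r, start 0; Z[13]=0
i=14: i≥r, start 0; Z[14]=0
i=15: i≥r, start 0; Z[15]=1 extend→box=[15,16)
i=16: i≥r, start 0; Z[16]=0
i=17: i≥r, start 0; Z[17]=0
i=18: i≥r, start 0; Z[18]=3 extend→box=[18,21)
i=19: min(r-i=2, Z[1]=0)=0; Z[19]=0
i=20: min(r-i=1, Z[2]=0)=0; Z[20]=0
i=21: i≥r, start 0; Z[21]=0
i=22: i≥r, start 0; Z[22]=1 extend→box=[22,23)
i=23: i≥r, start 0; Z[23]=0
i=24: i≥r, start 0; Z[24]=0
i=25: i≥r, start 0; Z[25]=1 extend→box=[25,26)
i=26: i≥r, start 0; Z[26]=0
i=27: i≥r, start 0; Z[27]=2 extend→box=[27,29)
i=28: min(r-i=1, Z[1]=0)=0; Z[28]=0
i=29: i≥r, start 0; Z[29]=1 extend→box=[29,30)
i=30: i≥r, start 0; Z[30]=0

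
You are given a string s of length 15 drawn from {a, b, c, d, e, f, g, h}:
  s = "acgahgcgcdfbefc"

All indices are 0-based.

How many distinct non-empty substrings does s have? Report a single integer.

rank | idx | suffix
   0 |   0 | acgahgcgcdfbefc
   1 |   3 | ahgcgcdfbefc
   2 |  11 | befc
   3 |  14 | c
   4 |   8 | cdfbefc
   5 |   1 | cgahgcgcdfbefc
   6 |   6 | cgcdfbefc
   7 |   9 | dfbefc
   8 |  12 | efc
   9 |  10 | fbefc
  10 |  13 | fc
  11 |   2 | gahgcgcdfbefc
  12 |   7 | gcdfbefc
  13 |   5 | gcgcdfbefc
  14 |   4 | hgcgcdfbefc

SA = [0, 3, 11, 14, 8, 1, 6, 9, 12, 10, 13, 2, 7, 5, 4]
i: (SA[i-1],SA[i]) lcp shared
  1: (0,3) 1 'a'
  2: (3,11) 0 ''
  3: (11,14) 0 ''
  4: (14,8) 1 'c'
  5: (8,1) 1 'c'
  6: (1,6) 2 'cg'
  7: (6,9) 0 ''
  8: (9,12) 0 ''
  9: (12,10) 0 ''
  10: (10,13) 1 'f'
  11: (13,2) 0 ''
  12: (2,7) 1 'g'
  13: (7,5) 2 'gc'
  14: (5,4) 0 ''

n(n+1)/2 = 15·16/2 = 120
Σ LCP = 0 + 1 + 0 + 0 + 1 + 1 + 2 + 0 + 0 + 0 + 1 + 0 + 1 + 2 + 0 = 9
distinct = 120 − 9 = 111

111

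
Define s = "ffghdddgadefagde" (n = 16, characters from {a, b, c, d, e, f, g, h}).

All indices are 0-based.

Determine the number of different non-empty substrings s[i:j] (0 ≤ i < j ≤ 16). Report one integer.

rank→(start, suffix):
  0 → (8, 'adefagde')
  1 → (12, 'agde')
  2 → (4, 'dddgadefagde')
  3 → (5, 'ddgadefagde')
  4 → (14, 'de')
  5 → (9, 'defagde')
  6 → (6, 'dgadefagde')
  7 → (15, 'e')
  8 → (10, 'efagde')
  9 → (11, 'fagde')
  10 → (0, 'ffghdddgadefagde')
  11 → (1, 'fghdddgadefagde')
  12 → (7, 'gadefagde')
  13 → (13, 'gde')
  14 → (2, 'ghdddgadefagde')
  15 → (3, 'hdddgadefagde')

SA = [8, 12, 4, 5, 14, 9, 6, 15, 10, 11, 0, 1, 7, 13, 2, 3]
rank  pair      lcp
   1  s[8:],s[12:]  1  'a'
   2  s[12:],s[4:]  0  ''
   3  s[4:],s[5:]  2  'dd'
   4  s[5:],s[14:]  1  'd'
   5  s[14:],s[9:]  2  'de'
   6  s[9:],s[6:]  1  'd'
   7  s[6:],s[15:]  0  ''
   8  s[15:],s[10:]  1  'e'
   9  s[10:],s[11:]  0  ''
  10  s[11:],s[0:]  1  'f'
  11  s[0:],s[1:]  1  'f'
  12  s[1:],s[7:]  0  ''
  13  s[7:],s[13:]  1  'g'
  14  s[13:],s[2:]  1  'g'
  15  s[2:],s[3:]  0  ''

n(n+1)/2 = 16·17/2 = 136
Σ LCP = 0 + 1 + 0 + 2 + 1 + 2 + 1 + 0 + 1 + 0 + 1 + 1 + 0 + 1 + 1 + 0 = 12
distinct = 136 − 12 = 124

124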